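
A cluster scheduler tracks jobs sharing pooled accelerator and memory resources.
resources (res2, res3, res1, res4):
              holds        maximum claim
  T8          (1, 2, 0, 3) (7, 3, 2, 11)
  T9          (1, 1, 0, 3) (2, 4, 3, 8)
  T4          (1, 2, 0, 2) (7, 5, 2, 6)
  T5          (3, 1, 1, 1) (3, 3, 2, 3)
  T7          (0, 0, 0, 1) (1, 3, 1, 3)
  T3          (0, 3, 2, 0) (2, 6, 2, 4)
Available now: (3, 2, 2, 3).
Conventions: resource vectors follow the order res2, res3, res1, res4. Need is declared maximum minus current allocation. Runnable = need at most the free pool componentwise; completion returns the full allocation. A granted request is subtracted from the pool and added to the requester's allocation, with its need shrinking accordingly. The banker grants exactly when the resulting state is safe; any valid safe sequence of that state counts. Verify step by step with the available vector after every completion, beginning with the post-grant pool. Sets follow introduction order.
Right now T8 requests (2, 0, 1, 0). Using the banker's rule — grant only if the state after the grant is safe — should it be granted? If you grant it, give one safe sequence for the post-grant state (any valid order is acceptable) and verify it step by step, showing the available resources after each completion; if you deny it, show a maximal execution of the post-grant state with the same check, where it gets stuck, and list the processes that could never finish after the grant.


GRANT: granting preserves safety; a valid post-grant sequence is T5, T3, T7, T9, T8, T4.
Key observation: the transfer keeps a workable pool ((1, 2, 1, 3)); T5 starts the safe sequence.
Check on the post-grant state, step by step:
  pool = (1, 2, 1, 3)
  T5 needs (0, 2, 1, 2) <= (1, 2, 1, 3) -> finishes; pool += (3, 1, 1, 1) = (4, 3, 2, 4)
  T3 needs (2, 3, 0, 4) <= (4, 3, 2, 4) -> finishes; pool += (0, 3, 2, 0) = (4, 6, 4, 4)
  T7 needs (1, 3, 1, 2) <= (4, 6, 4, 4) -> finishes; pool += (0, 0, 0, 1) = (4, 6, 4, 5)
  T9 needs (1, 3, 3, 5) <= (4, 6, 4, 5) -> finishes; pool += (1, 1, 0, 3) = (5, 7, 4, 8)
  T8 needs (4, 1, 1, 8) <= (5, 7, 4, 8) -> finishes; pool += (3, 2, 1, 3) = (8, 9, 5, 11)
  T4 needs (6, 3, 2, 4) <= (8, 9, 5, 11) -> finishes; pool += (1, 2, 0, 2) = (9, 11, 5, 13)


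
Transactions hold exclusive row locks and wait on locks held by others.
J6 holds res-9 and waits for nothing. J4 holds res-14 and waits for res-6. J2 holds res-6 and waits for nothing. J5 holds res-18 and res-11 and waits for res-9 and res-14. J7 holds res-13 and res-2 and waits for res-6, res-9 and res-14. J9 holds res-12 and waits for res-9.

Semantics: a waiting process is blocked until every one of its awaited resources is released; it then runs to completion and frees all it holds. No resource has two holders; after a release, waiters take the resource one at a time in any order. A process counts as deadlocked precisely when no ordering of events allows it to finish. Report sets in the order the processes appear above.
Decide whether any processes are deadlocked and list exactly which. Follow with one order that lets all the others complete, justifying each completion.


Nothing here is deadlocked.
Key observation: the waits form no ring: some process can always run, and its releases unblock the others one by one.
A valid finishing order for the others: J6, J2, J9, J4, J5, J7.
Walking it through:
  J6: no waits; runs immediately, freeing res-9
  J2: no waits; runs immediately, freeing res-6
  J9: everything it awaited (res-9) is free; runs, freeing res-12
  J4: everything it awaited (res-6) is free; runs, freeing res-14
  J5: everything it awaited (res-9 and res-14) is free; runs, freeing res-18 and res-11
  J7: everything it awaited (res-6, res-9 and res-14) is free; runs, freeing res-13 and res-2


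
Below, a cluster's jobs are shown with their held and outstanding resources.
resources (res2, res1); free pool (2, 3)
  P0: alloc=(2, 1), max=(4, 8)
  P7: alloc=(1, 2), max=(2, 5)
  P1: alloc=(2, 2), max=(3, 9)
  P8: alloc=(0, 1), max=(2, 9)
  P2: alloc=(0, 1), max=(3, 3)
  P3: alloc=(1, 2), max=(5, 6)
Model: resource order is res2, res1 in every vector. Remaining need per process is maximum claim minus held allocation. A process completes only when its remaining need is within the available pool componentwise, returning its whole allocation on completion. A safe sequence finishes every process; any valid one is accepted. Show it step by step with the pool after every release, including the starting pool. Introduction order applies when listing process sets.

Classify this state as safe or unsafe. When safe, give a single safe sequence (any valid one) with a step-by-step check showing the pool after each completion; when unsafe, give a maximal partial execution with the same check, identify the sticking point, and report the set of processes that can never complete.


UNSAFE — no complete ordering exists.
Key observation: after P7, P2 the pool peaks at (3, 6), and each blocked process is short somewhere: P0 on res1; P1 on res1; P8 on res1; P3 on res2.
Going as far as possible: P7, P2; after that, nothing fits. Step-by-step check:
  pool = (2, 3)
  P7: need (1, 3) fits (2, 3); releases (1, 2), pool now (3, 5)
  P2: need (3, 2) fits (3, 5); releases (0, 1), pool now (3, 6)
  P0 still needs (2, 7) but only (3, 6) is free — short on res1
  P1 still needs (1, 7) but only (3, 6) is free — short on res1
  P8 still needs (2, 8) but only (3, 6) is free — short on res1
  P3 still needs (4, 4) but only (3, 6) is free — short on res2
Processes that can never finish: P0, P1, P8 and P3.


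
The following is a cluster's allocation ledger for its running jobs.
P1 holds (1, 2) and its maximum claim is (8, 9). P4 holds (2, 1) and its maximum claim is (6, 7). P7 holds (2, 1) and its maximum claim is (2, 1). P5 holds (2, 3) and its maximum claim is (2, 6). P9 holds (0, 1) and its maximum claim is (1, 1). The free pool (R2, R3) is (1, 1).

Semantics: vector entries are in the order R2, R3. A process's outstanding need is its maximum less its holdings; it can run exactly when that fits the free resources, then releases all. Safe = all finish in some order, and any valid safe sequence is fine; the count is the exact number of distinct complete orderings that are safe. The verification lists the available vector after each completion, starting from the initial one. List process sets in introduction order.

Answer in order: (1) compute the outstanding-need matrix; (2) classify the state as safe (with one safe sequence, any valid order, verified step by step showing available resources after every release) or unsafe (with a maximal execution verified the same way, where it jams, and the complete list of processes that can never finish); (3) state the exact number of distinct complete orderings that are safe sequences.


(1) Remaining need (order R2, R3):
  P1: (7, 7)
  P4: (4, 6)
  P7: (0, 0)
  P5: (0, 3)
  P9: (1, 0)
(2) The state is SAFE; one workable sequence: P7, P9, P5, P4, P1.
Key observation: P5 marks the first exact bind of the order: its need (0, 3) fits the free (3, 3) with zero slack on a requested resource.
Check, step by step:
  pool = (1, 1)
  run P7 (needs (0, 0), free (1, 1)); after release of (2, 1) the pool is (3, 2)
  run P9 (needs (1, 0), free (3, 2)); after release of (0, 1) the pool is (3, 3)
  run P5 (needs (0, 3), free (3, 3)); after release of (2, 3) the pool is (5, 6)
  run P4 (needs (4, 6), free (5, 6)); after release of (2, 1) the pool is (7, 7)
  run P1 (needs (7, 7), free (7, 7)); after release of (1, 2) the pool is (8, 9)
(3) Exactly 2 of the possible complete orderings are safe sequences.


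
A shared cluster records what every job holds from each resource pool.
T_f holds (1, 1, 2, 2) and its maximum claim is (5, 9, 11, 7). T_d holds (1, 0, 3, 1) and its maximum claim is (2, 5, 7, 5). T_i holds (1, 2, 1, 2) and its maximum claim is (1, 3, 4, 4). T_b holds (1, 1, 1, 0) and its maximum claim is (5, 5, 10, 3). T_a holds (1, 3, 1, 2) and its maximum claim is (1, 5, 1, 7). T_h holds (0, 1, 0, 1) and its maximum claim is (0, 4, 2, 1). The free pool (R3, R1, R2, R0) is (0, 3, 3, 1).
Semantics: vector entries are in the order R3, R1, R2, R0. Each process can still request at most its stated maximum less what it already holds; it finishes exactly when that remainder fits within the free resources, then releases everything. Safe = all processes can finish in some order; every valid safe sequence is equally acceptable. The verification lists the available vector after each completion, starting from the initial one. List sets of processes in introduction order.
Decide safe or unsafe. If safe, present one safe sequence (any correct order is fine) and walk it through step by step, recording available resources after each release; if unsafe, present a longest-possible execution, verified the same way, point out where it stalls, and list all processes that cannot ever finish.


The state is UNSAFE.
Key observation: even finishing T_h, T_i, T_d, T_a leaves just (3, 9, 8, 7) free — too little R3 for any of the remaining processes.
The run T_h, T_i, T_d, T_a cannot be extended any further. Walking it through:
  pool = (0, 3, 3, 1)
  T_h needs (0, 3, 2, 0) <= (0, 3, 3, 1) -> finishes; pool += (0, 1, 0, 1) = (0, 4, 3, 2)
  T_i needs (0, 1, 3, 2) <= (0, 4, 3, 2) -> finishes; pool += (1, 2, 1, 2) = (1, 6, 4, 4)
  T_d needs (1, 5, 4, 4) <= (1, 6, 4, 4) -> finishes; pool += (1, 0, 3, 1) = (2, 6, 7, 5)
  T_a needs (0, 2, 0, 5) <= (2, 6, 7, 5) -> finishes; pool += (1, 3, 1, 2) = (3, 9, 8, 7)
  T_f still needs (4, 8, 9, 5) but only (3, 9, 8, 7) is free — short on R3 and R2
  T_b still needs (4, 4, 9, 3) but only (3, 9, 8, 7) is free — short on R3 and R2
Never able to finish: T_f and T_b.


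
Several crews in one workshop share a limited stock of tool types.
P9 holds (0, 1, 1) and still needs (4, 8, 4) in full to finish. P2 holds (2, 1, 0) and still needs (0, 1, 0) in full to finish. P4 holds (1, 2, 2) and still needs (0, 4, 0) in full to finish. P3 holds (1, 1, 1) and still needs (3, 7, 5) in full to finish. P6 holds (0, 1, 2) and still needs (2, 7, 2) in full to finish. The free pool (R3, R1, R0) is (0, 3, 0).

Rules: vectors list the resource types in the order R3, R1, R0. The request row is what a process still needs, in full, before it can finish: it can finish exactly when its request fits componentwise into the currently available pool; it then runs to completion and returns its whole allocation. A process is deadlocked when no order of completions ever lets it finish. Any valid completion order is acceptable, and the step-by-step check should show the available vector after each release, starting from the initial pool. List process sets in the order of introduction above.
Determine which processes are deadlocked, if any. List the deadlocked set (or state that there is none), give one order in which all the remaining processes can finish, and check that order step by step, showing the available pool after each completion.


Deadlocked: P9, P3 and P6.
Key observation: after P2, P4 complete, (3, 6, 2) is the best the pool ever gets, yet each leftover process wants more R1.
The rest can finish in the order P2, P4. Step-by-step check:
  pool = (0, 3, 0)
  P2: need (0, 1, 0) fits (0, 3, 0); releases (2, 1, 0), pool now (2, 4, 0)
  P4: need (0, 4, 0) fits (2, 4, 0); releases (1, 2, 2), pool now (3, 6, 2)
None of the blocked processes ever fits:
  P9 still needs (4, 8, 4) but only (3, 6, 2) is free — short on R3, R1 and R0
  P3 still needs (3, 7, 5) but only (3, 6, 2) is free — short on R1 and R0
  P6 still needs (2, 7, 2) but only (3, 6, 2) is free — short on R1


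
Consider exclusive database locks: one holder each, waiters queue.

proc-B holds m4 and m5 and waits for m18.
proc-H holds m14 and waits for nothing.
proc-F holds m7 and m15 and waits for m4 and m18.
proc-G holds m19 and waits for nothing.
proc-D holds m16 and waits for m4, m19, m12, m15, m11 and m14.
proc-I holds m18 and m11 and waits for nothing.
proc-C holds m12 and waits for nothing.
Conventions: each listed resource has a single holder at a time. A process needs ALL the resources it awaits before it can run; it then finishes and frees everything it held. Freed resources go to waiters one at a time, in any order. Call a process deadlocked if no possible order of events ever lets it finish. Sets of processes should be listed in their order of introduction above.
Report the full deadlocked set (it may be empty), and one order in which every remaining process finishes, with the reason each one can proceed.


The deadlocked set is empty.
Key observation: the wait graph is acyclic; completion cascades from the unblocked processes through everyone else.
The rest can finish in the order proc-G, proc-I, proc-H, proc-C, proc-B, proc-F, proc-D.
Step-by-step check:
  run proc-G (it waits on nothing); releases m19
  run proc-I (it waits on nothing); releases m18 and m11
  run proc-H (it waits on nothing); releases m14
  run proc-C (it waits on nothing); releases m12
  proc-B: everything it awaited (m18) is free; runs, freeing m4 and m5
  proc-F: everything it awaited (m4 and m18) is free; runs, freeing m7 and m15
  proc-D: everything it awaited (m4, m19, m12, m15, m11 and m14) is free; runs, freeing m16


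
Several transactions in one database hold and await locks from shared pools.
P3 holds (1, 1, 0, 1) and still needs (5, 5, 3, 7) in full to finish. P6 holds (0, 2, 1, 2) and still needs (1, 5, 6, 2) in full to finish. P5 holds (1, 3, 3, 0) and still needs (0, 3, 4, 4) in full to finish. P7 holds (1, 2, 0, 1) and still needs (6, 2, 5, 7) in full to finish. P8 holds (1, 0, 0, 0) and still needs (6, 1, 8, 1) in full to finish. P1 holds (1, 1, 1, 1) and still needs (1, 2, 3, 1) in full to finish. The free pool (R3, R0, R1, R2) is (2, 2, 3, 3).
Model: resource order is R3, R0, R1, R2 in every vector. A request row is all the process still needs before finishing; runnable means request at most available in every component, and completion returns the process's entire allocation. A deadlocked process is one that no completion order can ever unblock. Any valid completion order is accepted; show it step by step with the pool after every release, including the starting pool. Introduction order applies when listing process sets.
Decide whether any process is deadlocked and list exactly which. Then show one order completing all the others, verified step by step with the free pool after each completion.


Deadlocked: P3, P7 and P8.
Key observation: P1, P5, P6 can finish, but then (4, 8, 8, 6) is all there is, and the blocked group's R3 demands exceed it.
One completion order for the rest: P1, P5, P6. Verifying each step:
  pool = (2, 2, 3, 3)
  P1: need (1, 2, 3, 1) fits (2, 2, 3, 3); releases (1, 1, 1, 1), pool now (3, 3, 4, 4)
  P5: need (0, 3, 4, 4) fits (3, 3, 4, 4); releases (1, 3, 3, 0), pool now (4, 6, 7, 4)
  P6: need (1, 5, 6, 2) fits (4, 6, 7, 4); releases (0, 2, 1, 2), pool now (4, 8, 8, 6)
None of the blocked processes ever fits:
  P3 cannot run: need (5, 5, 3, 7) vs free (4, 8, 8, 6) (insufficient R3 and R2)
  P7 cannot run: need (6, 2, 5, 7) vs free (4, 8, 8, 6) (insufficient R3 and R2)
  P8 cannot run: need (6, 1, 8, 1) vs free (4, 8, 8, 6) (insufficient R3)


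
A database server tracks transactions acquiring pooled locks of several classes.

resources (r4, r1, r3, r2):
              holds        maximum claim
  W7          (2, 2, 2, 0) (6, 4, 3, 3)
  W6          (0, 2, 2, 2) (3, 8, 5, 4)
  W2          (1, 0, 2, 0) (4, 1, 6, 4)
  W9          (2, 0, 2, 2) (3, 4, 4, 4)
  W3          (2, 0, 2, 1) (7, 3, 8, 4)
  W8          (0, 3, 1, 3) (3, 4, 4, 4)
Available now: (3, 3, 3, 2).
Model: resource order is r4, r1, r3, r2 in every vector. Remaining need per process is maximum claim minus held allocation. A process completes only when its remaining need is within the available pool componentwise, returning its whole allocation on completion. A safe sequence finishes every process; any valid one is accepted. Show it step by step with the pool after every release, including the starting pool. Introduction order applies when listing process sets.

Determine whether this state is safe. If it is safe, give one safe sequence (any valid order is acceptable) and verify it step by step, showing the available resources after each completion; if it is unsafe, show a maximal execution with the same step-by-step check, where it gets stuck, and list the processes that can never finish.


SAFE. One safe sequence: W8, W9, W6, W3, W2, W7.
Key observation: at W8 the run first touches a limit — (3, 1, 3, 1) against (3, 3, 3, 2), exact on a resource it actually requests.
Check, step by step:
  pool = (3, 3, 3, 2)
  W8 needs (3, 1, 3, 1) <= (3, 3, 3, 2) -> finishes; pool += (0, 3, 1, 3) = (3, 6, 4, 5)
  W9 needs (1, 4, 2, 2) <= (3, 6, 4, 5) -> finishes; pool += (2, 0, 2, 2) = (5, 6, 6, 7)
  W6 needs (3, 6, 3, 2) <= (5, 6, 6, 7) -> finishes; pool += (0, 2, 2, 2) = (5, 8, 8, 9)
  W3 needs (5, 3, 6, 3) <= (5, 8, 8, 9) -> finishes; pool += (2, 0, 2, 1) = (7, 8, 10, 10)
  W2 needs (3, 1, 4, 4) <= (7, 8, 10, 10) -> finishes; pool += (1, 0, 2, 0) = (8, 8, 12, 10)
  W7 needs (4, 2, 1, 3) <= (8, 8, 12, 10) -> finishes; pool += (2, 2, 2, 0) = (10, 10, 14, 10)


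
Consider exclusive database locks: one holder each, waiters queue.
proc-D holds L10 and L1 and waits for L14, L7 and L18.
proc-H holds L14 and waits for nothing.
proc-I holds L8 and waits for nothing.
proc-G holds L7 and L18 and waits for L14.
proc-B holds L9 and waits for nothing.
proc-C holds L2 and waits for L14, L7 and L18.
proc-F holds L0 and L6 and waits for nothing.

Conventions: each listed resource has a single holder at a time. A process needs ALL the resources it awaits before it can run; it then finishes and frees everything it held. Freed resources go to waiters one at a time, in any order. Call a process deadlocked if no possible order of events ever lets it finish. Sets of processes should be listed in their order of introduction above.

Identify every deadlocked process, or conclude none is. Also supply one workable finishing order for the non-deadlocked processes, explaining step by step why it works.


Nothing here is deadlocked.
Key observation: the waits form no ring: some process can always run, and its releases unblock the others one by one.
The rest can finish in the order proc-H, proc-B, proc-G, proc-D, proc-I, proc-F, proc-C.
Check, step by step:
  run proc-H (it waits on nothing); releases L14
  run proc-B (it waits on nothing); releases L9
  proc-G waits on L14 — all released -> runs and releases L7 and L18
  proc-D waits on L14, L7 and L18 — all released -> runs and releases L10 and L1
  run proc-I (it waits on nothing); releases L8
  run proc-F (it waits on nothing); releases L0 and L6
  proc-C waits on L14, L7 and L18 — all released -> runs and releases L2


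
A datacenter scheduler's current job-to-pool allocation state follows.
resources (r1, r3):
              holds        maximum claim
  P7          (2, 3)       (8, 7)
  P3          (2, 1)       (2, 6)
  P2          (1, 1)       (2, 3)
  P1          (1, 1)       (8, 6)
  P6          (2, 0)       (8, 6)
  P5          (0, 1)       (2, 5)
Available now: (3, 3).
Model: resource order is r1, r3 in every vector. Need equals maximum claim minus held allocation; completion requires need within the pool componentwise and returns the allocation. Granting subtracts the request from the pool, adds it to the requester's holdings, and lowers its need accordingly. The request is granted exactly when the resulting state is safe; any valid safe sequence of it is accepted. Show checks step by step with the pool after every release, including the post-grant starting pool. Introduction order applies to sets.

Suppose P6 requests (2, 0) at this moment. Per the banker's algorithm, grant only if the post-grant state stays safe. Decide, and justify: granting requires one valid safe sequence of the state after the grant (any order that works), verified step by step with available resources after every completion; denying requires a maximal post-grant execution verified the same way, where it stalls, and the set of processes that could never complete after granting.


GRANT — the state after the grant stays safe, e.g. via P2, P5, P3, P6, P7, P1.
Key observation: (1, 3) free after granting still covers P2 first, and each release covers the next.
Check on the post-grant state, step by step:
  pool = (1, 3)
  P2: need (1, 2) fits (1, 3); releases (1, 1), pool now (2, 4)
  P5: need (2, 4) fits (2, 4); releases (0, 1), pool now (2, 5)
  P3: need (0, 5) fits (2, 5); releases (2, 1), pool now (4, 6)
  P6: need (4, 6) fits (4, 6); releases (4, 0), pool now (8, 6)
  P7: need (6, 4) fits (8, 6); releases (2, 3), pool now (10, 9)
  P1: need (7, 5) fits (10, 9); releases (1, 1), pool now (11, 10)


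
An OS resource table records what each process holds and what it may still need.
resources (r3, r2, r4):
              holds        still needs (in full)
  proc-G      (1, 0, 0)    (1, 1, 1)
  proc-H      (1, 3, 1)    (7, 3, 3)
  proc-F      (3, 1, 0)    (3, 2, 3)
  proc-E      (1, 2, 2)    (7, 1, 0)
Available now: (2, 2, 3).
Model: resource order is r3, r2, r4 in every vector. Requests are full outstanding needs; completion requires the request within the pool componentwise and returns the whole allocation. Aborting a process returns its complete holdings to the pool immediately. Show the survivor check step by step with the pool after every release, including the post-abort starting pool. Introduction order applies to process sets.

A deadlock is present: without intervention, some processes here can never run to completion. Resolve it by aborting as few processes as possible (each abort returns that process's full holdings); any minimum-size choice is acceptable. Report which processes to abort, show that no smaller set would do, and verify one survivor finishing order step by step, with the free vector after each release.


Minimum abort set: proc-E.
Key observation: proc-H was stuck for good until proc-E gave back (1, 2, 2); in the order shown it finishes at step 3.
No smaller set exists: with zero aborts the deadlock remains.
Survivors finish in the order: proc-F, proc-G, proc-H. Step-by-step check (pool after the aborts first):
  pool = (3, 4, 5)
  run proc-F (needs (3, 2, 3), free (3, 4, 5)); after release of (3, 1, 0) the pool is (6, 5, 5)
  run proc-G (needs (1, 1, 1), free (6, 5, 5)); after release of (1, 0, 0) the pool is (7, 5, 5)
  run proc-H (needs (7, 3, 3), free (7, 5, 5)); after release of (1, 3, 1) the pool is (8, 8, 6)


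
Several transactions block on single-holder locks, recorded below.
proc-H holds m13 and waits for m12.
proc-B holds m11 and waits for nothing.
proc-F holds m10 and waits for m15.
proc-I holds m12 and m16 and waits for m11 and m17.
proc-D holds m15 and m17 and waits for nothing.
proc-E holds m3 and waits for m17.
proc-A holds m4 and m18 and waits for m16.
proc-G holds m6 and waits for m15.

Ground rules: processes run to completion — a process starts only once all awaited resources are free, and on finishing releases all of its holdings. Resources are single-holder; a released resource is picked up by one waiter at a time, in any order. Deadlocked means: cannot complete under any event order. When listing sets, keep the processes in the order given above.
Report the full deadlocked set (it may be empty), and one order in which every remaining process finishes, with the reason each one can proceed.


The deadlocked set is empty.
Key observation: the waits form no ring: some process can always run, and its releases unblock the others one by one.
The rest can finish in the order proc-D, proc-E, proc-B, proc-G, proc-I, proc-H, proc-A, proc-F.
Walking it through:
  proc-D waits on nothing -> runs at once and releases m15 and m17
  proc-E: everything it awaited (m17) is free; runs, freeing m3
  proc-B waits on nothing -> runs at once and releases m11
  proc-G: everything it awaited (m15) is free; runs, freeing m6
  proc-I: everything it awaited (m11 and m17) is free; runs, freeing m12 and m16
  proc-H: everything it awaited (m12) is free; runs, freeing m13
  proc-A: everything it awaited (m16) is free; runs, freeing m4 and m18
  proc-F: everything it awaited (m15) is free; runs, freeing m10


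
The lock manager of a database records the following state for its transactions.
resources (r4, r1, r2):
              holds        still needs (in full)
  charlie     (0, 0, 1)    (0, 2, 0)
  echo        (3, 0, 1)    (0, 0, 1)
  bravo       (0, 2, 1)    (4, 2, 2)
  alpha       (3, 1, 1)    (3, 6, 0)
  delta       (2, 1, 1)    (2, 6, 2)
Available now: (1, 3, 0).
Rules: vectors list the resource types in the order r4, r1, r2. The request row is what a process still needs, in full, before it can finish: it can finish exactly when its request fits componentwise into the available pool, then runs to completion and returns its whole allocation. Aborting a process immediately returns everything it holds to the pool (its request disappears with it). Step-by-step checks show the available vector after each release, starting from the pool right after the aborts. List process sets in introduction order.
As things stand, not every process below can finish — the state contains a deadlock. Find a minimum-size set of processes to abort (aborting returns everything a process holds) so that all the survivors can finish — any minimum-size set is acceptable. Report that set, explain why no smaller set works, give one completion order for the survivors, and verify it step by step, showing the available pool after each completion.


Minimum abort set: delta.
Key observation: the deadlocked alpha becomes finishable only because delta released (2, 1, 1); it completes at step 4 below.
Minimality: the empty abort set fails — the state is deadlocked as it stands.
Survivors finish in the order: charlie, echo, bravo, alpha. Verifying each step (pool after the aborts first):
  pool = (3, 4, 1)
  run charlie (needs (0, 2, 0), free (3, 4, 1)); after release of (0, 0, 1) the pool is (3, 4, 2)
  run echo (needs (0, 0, 1), free (3, 4, 2)); after release of (3, 0, 1) the pool is (6, 4, 3)
  run bravo (needs (4, 2, 2), free (6, 4, 3)); after release of (0, 2, 1) the pool is (6, 6, 4)
  run alpha (needs (3, 6, 0), free (6, 6, 4)); after release of (3, 1, 1) the pool is (9, 7, 5)


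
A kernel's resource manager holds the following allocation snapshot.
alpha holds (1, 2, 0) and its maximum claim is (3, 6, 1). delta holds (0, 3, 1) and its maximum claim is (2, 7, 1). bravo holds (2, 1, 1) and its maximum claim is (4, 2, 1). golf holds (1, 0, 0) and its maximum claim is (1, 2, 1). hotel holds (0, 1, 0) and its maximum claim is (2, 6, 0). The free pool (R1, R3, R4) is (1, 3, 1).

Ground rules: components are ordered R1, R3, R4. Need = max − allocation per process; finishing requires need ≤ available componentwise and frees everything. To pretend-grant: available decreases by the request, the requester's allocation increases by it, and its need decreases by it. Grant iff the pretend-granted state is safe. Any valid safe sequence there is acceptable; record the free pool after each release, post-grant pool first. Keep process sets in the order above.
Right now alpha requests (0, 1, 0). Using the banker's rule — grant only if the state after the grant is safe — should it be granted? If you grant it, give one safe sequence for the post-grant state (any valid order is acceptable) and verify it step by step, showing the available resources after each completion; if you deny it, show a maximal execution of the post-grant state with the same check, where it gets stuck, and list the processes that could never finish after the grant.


GRANT: granting preserves safety; a valid post-grant sequence is golf, bravo, alpha, delta, hotel.
Key observation: the grant leaves (1, 2, 1) free — enough for golf, whose release restarts the cascade.
Step-by-step check of the post-grant state:
  pool = (1, 2, 1)
  golf needs (0, 2, 1) <= (1, 2, 1) -> finishes; pool += (1, 0, 0) = (2, 2, 1)
  bravo needs (2, 1, 0) <= (2, 2, 1) -> finishes; pool += (2, 1, 1) = (4, 3, 2)
  alpha needs (2, 3, 1) <= (4, 3, 2) -> finishes; pool += (1, 3, 0) = (5, 6, 2)
  delta needs (2, 4, 0) <= (5, 6, 2) -> finishes; pool += (0, 3, 1) = (5, 9, 3)
  hotel needs (2, 5, 0) <= (5, 9, 3) -> finishes; pool += (0, 1, 0) = (5, 10, 3)


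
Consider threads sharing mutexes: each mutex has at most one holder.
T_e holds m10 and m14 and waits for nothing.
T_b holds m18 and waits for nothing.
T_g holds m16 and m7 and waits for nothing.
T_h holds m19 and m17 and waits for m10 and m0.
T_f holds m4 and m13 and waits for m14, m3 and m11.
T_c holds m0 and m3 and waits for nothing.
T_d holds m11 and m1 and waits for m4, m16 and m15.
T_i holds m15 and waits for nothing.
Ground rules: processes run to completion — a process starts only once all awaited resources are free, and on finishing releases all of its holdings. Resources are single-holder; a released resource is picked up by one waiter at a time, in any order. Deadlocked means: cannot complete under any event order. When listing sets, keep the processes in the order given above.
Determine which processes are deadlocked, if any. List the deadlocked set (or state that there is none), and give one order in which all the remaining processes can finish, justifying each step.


The deadlocked set is T_f and T_d.
Key observation: nobody on the ring T_f -> T_d -> T_f can start until another member finishes, which never happens; no other process is dragged down with it.
A valid finishing order for the others: T_g, T_e, T_i, T_b, T_c, T_h.
Verifying each step:
  run T_g (it waits on nothing); releases m16 and m7
  run T_e (it waits on nothing); releases m10 and m14
  run T_i (it waits on nothing); releases m15
  run T_b (it waits on nothing); releases m18
  run T_c (it waits on nothing); releases m0 and m3
  T_h: everything it awaited (m10 and m0) is free; runs, freeing m19 and m17


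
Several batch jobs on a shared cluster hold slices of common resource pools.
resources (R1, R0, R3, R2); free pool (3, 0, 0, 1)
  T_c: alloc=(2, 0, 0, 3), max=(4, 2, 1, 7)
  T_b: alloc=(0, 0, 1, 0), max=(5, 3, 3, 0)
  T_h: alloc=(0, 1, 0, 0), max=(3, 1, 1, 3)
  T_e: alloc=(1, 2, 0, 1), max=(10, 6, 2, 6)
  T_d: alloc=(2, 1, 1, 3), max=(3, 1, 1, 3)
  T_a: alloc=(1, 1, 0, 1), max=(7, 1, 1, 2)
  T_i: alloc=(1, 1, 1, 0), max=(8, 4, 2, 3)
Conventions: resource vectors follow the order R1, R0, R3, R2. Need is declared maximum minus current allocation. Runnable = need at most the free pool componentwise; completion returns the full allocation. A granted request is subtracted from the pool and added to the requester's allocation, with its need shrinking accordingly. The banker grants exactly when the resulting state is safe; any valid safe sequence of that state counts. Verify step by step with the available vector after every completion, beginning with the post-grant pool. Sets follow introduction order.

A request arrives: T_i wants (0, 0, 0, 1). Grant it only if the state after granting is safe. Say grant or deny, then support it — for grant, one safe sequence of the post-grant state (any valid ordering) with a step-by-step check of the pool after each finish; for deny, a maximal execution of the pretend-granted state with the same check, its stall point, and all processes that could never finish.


DENY: after the grant no complete ordering would exist.
Key observation: after T_d, T_h the pool peaks at (5, 2, 1, 3), and each blocked process is short somewhere: T_c on R2; T_b on R0, R3; T_e on R1, R0, R3, R2; T_a on R1; T_i on R1, R0.
On the post-grant state, T_d, T_h is a maximal run — nothing extends it. Walking it through:
  pool = (3, 0, 0, 0)
  run T_d (needs (1, 0, 0, 0), free (3, 0, 0, 0)); after release of (2, 1, 1, 3) the pool is (5, 1, 1, 3)
  run T_h (needs (3, 0, 1, 3), free (5, 1, 1, 3)); after release of (0, 1, 0, 0) the pool is (5, 2, 1, 3)
  blocked: T_c wants (2, 2, 1, 4), pool (5, 2, 1, 3) — not enough R2
  blocked: T_b wants (5, 3, 2, 0), pool (5, 2, 1, 3) — not enough R0 and R3
  blocked: T_e wants (9, 4, 2, 5), pool (5, 2, 1, 3) — not enough R1, R0, R3 and R2
  blocked: T_a wants (6, 0, 1, 1), pool (5, 2, 1, 3) — not enough R1
  blocked: T_i wants (7, 3, 1, 2), pool (5, 2, 1, 3) — not enough R1 and R0
Had the request been granted, T_c, T_b, T_e, T_a and T_i could never finish.


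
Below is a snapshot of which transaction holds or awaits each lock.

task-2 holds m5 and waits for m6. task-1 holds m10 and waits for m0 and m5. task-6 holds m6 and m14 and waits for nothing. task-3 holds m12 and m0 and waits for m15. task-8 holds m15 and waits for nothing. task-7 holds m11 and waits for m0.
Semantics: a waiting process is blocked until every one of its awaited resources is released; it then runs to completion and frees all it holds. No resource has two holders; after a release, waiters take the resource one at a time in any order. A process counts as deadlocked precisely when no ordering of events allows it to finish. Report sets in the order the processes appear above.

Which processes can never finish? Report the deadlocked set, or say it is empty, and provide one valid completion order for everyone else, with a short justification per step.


Nothing here is deadlocked.
Key observation: no waiting chain loops back on itself — every chain ends at a process that waits on nothing, so everyone eventually runs.
One completion order for the rest: task-8, task-6, task-2, task-3, task-7, task-1.
Step-by-step check:
  run task-8 (it waits on nothing); releases m15
  run task-6 (it waits on nothing); releases m6 and m14
  task-2: everything it awaited (m6) is free; runs, freeing m5
  task-3: everything it awaited (m15) is free; runs, freeing m12 and m0
  task-7: everything it awaited (m0) is free; runs, freeing m11
  task-1: everything it awaited (m0 and m5) is free; runs, freeing m10


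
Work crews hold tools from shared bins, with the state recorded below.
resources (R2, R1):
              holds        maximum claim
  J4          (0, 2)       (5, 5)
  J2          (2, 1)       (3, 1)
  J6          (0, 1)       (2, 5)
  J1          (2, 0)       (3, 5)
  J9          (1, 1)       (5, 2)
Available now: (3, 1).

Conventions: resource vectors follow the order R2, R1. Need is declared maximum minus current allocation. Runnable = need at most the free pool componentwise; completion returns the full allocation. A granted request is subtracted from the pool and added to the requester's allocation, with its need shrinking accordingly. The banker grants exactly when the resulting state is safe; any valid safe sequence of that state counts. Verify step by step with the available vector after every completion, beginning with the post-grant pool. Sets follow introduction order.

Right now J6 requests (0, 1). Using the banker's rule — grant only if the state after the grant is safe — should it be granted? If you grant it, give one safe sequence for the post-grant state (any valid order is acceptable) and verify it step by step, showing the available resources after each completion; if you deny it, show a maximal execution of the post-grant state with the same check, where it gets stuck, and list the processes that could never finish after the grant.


DENY. Granting would leave the state unsafe.
Key observation: even finishing J2, J9 leaves just (6, 2) free — too little R1 for any of the remaining processes.
After a pretend grant, a maximal execution: J2, J9 — then nothing else fits. Verifying each step:
  pool = (3, 0)
  run J2 (needs (1, 0), free (3, 0)); after release of (2, 1) the pool is (5, 1)
  run J9 (needs (4, 1), free (5, 1)); after release of (1, 1) the pool is (6, 2)
  J4 cannot run: need (5, 3) vs free (6, 2) (insufficient R1)
  J6 cannot run: need (2, 3) vs free (6, 2) (insufficient R1)
  J1 cannot run: need (1, 5) vs free (6, 2) (insufficient R1)
Post-grant, the permanently blocked set is J4, J6 and J1.


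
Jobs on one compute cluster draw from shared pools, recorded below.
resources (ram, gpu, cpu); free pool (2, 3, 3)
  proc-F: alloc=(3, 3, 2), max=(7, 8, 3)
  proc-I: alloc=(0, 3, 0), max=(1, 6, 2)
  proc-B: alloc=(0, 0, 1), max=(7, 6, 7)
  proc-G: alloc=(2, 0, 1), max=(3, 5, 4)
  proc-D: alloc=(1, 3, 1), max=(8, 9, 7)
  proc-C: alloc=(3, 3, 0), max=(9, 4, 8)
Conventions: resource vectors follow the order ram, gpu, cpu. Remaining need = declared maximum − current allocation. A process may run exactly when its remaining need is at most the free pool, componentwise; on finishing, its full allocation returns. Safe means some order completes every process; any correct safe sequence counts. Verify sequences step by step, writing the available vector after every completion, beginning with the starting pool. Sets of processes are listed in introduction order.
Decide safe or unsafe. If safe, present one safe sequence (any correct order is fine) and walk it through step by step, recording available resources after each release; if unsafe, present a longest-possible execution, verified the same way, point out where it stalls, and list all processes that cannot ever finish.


SAFE. One safe sequence: proc-I, proc-G, proc-F, proc-D, proc-B, proc-C.
Key observation: reading the order forward, proc-I is the first process whose need (1, 3, 2) meets the free pool (2, 3, 3) exactly on a resource it requests.
Verifying each step:
  pool = (2, 3, 3)
  proc-I needs (1, 3, 2) <= (2, 3, 3) -> finishes; pool += (0, 3, 0) = (2, 6, 3)
  proc-G needs (1, 5, 3) <= (2, 6, 3) -> finishes; pool += (2, 0, 1) = (4, 6, 4)
  proc-F needs (4, 5, 1) <= (4, 6, 4) -> finishes; pool += (3, 3, 2) = (7, 9, 6)
  proc-D needs (7, 6, 6) <= (7, 9, 6) -> finishes; pool += (1, 3, 1) = (8, 12, 7)
  proc-B needs (7, 6, 6) <= (8, 12, 7) -> finishes; pool += (0, 0, 1) = (8, 12, 8)
  proc-C needs (6, 1, 8) <= (8, 12, 8) -> finishes; pool += (3, 3, 0) = (11, 15, 8)


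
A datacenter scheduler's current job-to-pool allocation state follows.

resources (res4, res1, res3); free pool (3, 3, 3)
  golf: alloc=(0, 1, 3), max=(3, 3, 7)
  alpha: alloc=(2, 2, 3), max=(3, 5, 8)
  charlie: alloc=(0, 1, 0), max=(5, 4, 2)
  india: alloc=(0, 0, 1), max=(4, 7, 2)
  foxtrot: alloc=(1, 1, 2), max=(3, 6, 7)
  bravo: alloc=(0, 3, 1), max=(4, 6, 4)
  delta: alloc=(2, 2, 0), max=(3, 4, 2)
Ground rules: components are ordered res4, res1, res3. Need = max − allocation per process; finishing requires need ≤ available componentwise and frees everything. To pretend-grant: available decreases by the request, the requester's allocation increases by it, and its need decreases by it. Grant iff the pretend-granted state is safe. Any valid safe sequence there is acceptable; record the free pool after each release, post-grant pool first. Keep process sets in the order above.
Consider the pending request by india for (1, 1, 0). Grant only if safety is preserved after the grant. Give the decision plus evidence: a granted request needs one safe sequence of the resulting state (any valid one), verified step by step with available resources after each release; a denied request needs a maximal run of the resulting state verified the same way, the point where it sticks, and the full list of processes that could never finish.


GRANT. The post-grant state is safe; one safe sequence: delta, bravo, india, alpha, foxtrot, golf, charlie.
Key observation: post-grant, (2, 2, 3) remains, and an order beginning with delta completes everyone.
Verifying the post-grant state step by step:
  pool = (2, 2, 3)
  run delta (needs (1, 2, 2), free (2, 2, 3)); after release of (2, 2, 0) the pool is (4, 4, 3)
  run bravo (needs (4, 3, 3), free (4, 4, 3)); after release of (0, 3, 1) the pool is (4, 7, 4)
  run india (needs (3, 6, 1), free (4, 7, 4)); after release of (1, 1, 1) the pool is (5, 8, 5)
  run alpha (needs (1, 3, 5), free (5, 8, 5)); after release of (2, 2, 3) the pool is (7, 10, 8)
  run foxtrot (needs (2, 5, 5), free (7, 10, 8)); after release of (1, 1, 2) the pool is (8, 11, 10)
  run golf (needs (3, 2, 4), free (8, 11, 10)); after release of (0, 1, 3) the pool is (8, 12, 13)
  run charlie (needs (5, 3, 2), free (8, 12, 13)); after release of (0, 1, 0) the pool is (8, 13, 13)


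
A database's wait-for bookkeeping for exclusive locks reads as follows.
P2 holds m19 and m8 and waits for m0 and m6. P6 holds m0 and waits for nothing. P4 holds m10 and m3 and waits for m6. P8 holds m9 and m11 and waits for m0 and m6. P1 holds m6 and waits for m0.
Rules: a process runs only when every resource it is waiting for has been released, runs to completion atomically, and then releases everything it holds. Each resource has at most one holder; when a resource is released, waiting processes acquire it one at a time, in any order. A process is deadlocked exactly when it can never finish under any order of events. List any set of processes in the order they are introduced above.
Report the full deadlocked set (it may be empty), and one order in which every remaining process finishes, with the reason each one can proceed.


The deadlocked set is empty.
Key observation: although several processes wait, no cycle exists — each chain bottoms out at a free runner.
A valid finishing order for the others: P6, P1, P4, P8, P2.
Check, step by step:
  run P6 (it waits on nothing); releases m0
  P1: everything it awaited (m0) is free; runs, freeing m6
  P4: everything it awaited (m6) is free; runs, freeing m10 and m3
  P8: everything it awaited (m0 and m6) is free; runs, freeing m9 and m11
  P2: everything it awaited (m0 and m6) is free; runs, freeing m19 and m8
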